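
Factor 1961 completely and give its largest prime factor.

1961 = 37 · 53
53 is prime.
So 1961 = 37 · 53; the largest prime factor is 53.

53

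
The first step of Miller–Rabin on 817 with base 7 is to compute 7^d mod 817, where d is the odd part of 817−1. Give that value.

343

817 − 1 = 816 = 2^4 · 51, so d = 51.
7^1 ≡ 7 (mod 817)
7^2 ≡ 7^2 = 49 ≡ 49 (mod 817)
7^4 ≡ 49^2 = 2401 ≡ 767 (mod 817)
7^8 ≡ 767^2 = 588289 ≡ 49 (mod 817)
7^16 ≡ 49^2 = 2401 ≡ 767 (mod 817)
7^32 ≡ 767^2 = 588289 ≡ 49 (mod 817)
51 = 32 + 16 + 2 + 1 in binary powers of 2.
So 7^51 ≡ 49 · 767 · 49 · 7 ≡ 343 (mod 817).
Squaring chain: 343 → 1 → 1 → 1; never reaches −1, so base 7 is a Miller–Rabin witness that 817 is composite.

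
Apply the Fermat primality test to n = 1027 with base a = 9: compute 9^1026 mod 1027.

222

9^1 ≡ 9 (mod 1027)
9^2 ≡ 9^2 = 81 ≡ 81 (mod 1027)
9^4 ≡ 81^2 = 6561 ≡ 399 (mod 1027)
9^8 ≡ 399^2 = 159201 ≡ 16 (mod 1027)
9^16 ≡ 16^2 = 256 ≡ 256 (mod 1027)
9^32 ≡ 256^2 = 65536 ≡ 835 (mod 1027)
9^64 ≡ 835^2 = 697225 ≡ 919 (mod 1027)
9^128 ≡ 919^2 = 844561 ≡ 367 (mod 1027)
9^256 ≡ 367^2 = 134689 ≡ 152 (mod 1027)
9^512 ≡ 152^2 = 23104 ≡ 510 (mod 1027)
9^1024 ≡ 510^2 = 260100 ≡ 269 (mod 1027)
1026 = 1024 + 2 in binary powers of 2.
So 9^1026 ≡ 269 · 81 ≡ 222 (mod 1027).
Since 222 ≠ 1, base 9 is a Fermat witness: 1027 is composite.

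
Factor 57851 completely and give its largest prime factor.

57851 = 17 · 3403
3403 = 41 · 83
83 is prime.
So 57851 = 17 · 41 · 83; the largest prime factor is 83.

83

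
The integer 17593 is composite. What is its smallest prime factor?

73

17593 is odd.
Digit sum 25, not divisible by 3.
Ends in 3: not divisible by 5.
7: 17593 = 7·2513 + 2
11: 17593 = 11·1599 + 4
13: 17593 = 13·1353 + 4
17: 17593 = 17·1034 + 15
19: 17593 = 19·925 + 18
23: 17593 = 23·764 + 21
29: 17593 = 29·606 + 19
31: 17593 = 31·567 + 16
37: 17593 = 37·475 + 18
41: 17593 = 41·429 + 4
43: 17593 = 43·409 + 6
47: 17593 = 47·374 + 15
53: 17593 = 53·331 + 50
59: 17593 = 59·298 + 11
61: 17593 = 61·288 + 25
67: 17593 = 67·262 + 39
71: 17593 = 71·247 + 56
73: 17593 = 73·241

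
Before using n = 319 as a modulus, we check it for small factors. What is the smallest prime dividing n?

11

319 is odd.
Digit sum 13, not divisible by 3.
Ends in 9: not divisible by 5.
7: 319 = 7·45 + 4
11: 319 = 11·29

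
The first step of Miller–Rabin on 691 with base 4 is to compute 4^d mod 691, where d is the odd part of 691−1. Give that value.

691 − 1 = 690 = 2^1 · 345, so d = 345.
4^1 ≡ 4 (mod 691)
4^2 ≡ 4^2 = 16 ≡ 16 (mod 691)
4^4 ≡ 16^2 = 256 ≡ 256 (mod 691)
4^8 ≡ 256^2 = 65536 ≡ 582 (mod 691)
4^16 ≡ 582^2 = 338724 ≡ 134 (mod 691)
4^32 ≡ 134^2 = 17956 ≡ 681 (mod 691)
4^64 ≡ 681^2 = 463761 ≡ 100 (mod 691)
4^128 ≡ 100^2 = 10000 ≡ 326 (mod 691)
4^256 ≡ 326^2 = 106276 ≡ 553 (mod 691)
345 = 256 + 64 + 16 + 8 + 1 in binary powers of 2.
So 4^345 ≡ 553 · 100 · 134 · 582 · 4 ≡ 1 (mod 691).
Since 4^d ≡ 1 (mod 691), base 4 does not prove 691 composite.

1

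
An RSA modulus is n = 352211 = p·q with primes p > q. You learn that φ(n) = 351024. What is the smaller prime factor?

569

φ(n) = (p−1)(q−1) = n − (p+q) + 1, so p + q = 352211 − 351024 + 1 = 1188.
p and q are the roots of t² − 1188t + 352211 = 0.
Discriminant: 1188² − 4·352211 = 1411344 − 1408844 = 2500; √2500 = 50.
q = (1188 − 50)/2 = 569, p = (1188 + 50)/2 = 619.
Check: 569 · 619 = 352211.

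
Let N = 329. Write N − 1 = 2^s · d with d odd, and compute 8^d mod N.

162

329 − 1 = 328 = 2^3 · 41, so d = 41.
8^1 ≡ 8 (mod 329)
8^2 ≡ 8^2 = 64 ≡ 64 (mod 329)
8^4 ≡ 64^2 = 4096 ≡ 148 (mod 329)
8^8 ≡ 148^2 = 21904 ≡ 190 (mod 329)
8^16 ≡ 190^2 = 36100 ≡ 239 (mod 329)
8^32 ≡ 239^2 = 57121 ≡ 204 (mod 329)
41 = 32 + 8 + 1 in binary powers of 2.
So 8^41 ≡ 204 · 190 · 8 ≡ 162 (mod 329).
Squaring chain: 162 → 253 → 183; never reaches −1, so base 8 is a Miller–Rabin witness that 329 is composite.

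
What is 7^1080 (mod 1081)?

7^1 ≡ 7 (mod 1081)
7^2 ≡ 7^2 = 49 ≡ 49 (mod 1081)
7^4 ≡ 49^2 = 2401 ≡ 239 (mod 1081)
7^8 ≡ 239^2 = 57121 ≡ 909 (mod 1081)
7^16 ≡ 909^2 = 826281 ≡ 397 (mod 1081)
7^32 ≡ 397^2 = 157609 ≡ 864 (mod 1081)
7^64 ≡ 864^2 = 746496 ≡ 606 (mod 1081)
7^128 ≡ 606^2 = 367236 ≡ 777 (mod 1081)
7^256 ≡ 777^2 = 603729 ≡ 531 (mod 1081)
7^512 ≡ 531^2 = 281961 ≡ 901 (mod 1081)
7^1024 ≡ 901^2 = 811801 ≡ 1051 (mod 1081)
1080 = 1024 + 32 + 16 + 8 in binary powers of 2.
So 7^1080 ≡ 1051 · 864 · 397 · 909 ≡ 1061 (mod 1081).
Since 1061 ≠ 1, base 7 is a Fermat witness: 1081 is composite.

1061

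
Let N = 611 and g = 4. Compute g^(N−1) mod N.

425

4^1 ≡ 4 (mod 611)
4^2 ≡ 4^2 = 16 ≡ 16 (mod 611)
4^4 ≡ 16^2 = 256 ≡ 256 (mod 611)
4^8 ≡ 256^2 = 65536 ≡ 159 (mod 611)
4^16 ≡ 159^2 = 25281 ≡ 230 (mod 611)
4^32 ≡ 230^2 = 52900 ≡ 354 (mod 611)
4^64 ≡ 354^2 = 125316 ≡ 61 (mod 611)
4^128 ≡ 61^2 = 3721 ≡ 55 (mod 611)
4^256 ≡ 55^2 = 3025 ≡ 581 (mod 611)
4^512 ≡ 581^2 = 337561 ≡ 289 (mod 611)
610 = 512 + 64 + 32 + 2 in binary powers of 2.
So 4^610 ≡ 289 · 61 · 354 · 16 ≡ 425 (mod 611).
Since 425 ≠ 1, base 4 is a Fermat witness: 611 is composite.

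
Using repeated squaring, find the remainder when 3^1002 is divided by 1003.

144

3^1 ≡ 3 (mod 1003)
3^2 ≡ 3^2 = 9 ≡ 9 (mod 1003)
3^4 ≡ 9^2 = 81 ≡ 81 (mod 1003)
3^8 ≡ 81^2 = 6561 ≡ 543 (mod 1003)
3^16 ≡ 543^2 = 294849 ≡ 970 (mod 1003)
3^32 ≡ 970^2 = 940900 ≡ 86 (mod 1003)
3^64 ≡ 86^2 = 7396 ≡ 375 (mod 1003)
3^128 ≡ 375^2 = 140625 ≡ 205 (mod 1003)
3^256 ≡ 205^2 = 42025 ≡ 902 (mod 1003)
3^512 ≡ 902^2 = 813604 ≡ 171 (mod 1003)
1002 = 512 + 256 + 128 + 64 + 32 + 8 + 2 in binary powers of 2.
So 3^1002 ≡ 171 · 902 · 205 · 375 · 86 · 543 · 9 ≡ 144 (mod 1003).
Since 144 ≠ 1, base 3 is a Fermat witness: 1003 is composite.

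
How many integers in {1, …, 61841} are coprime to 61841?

Factor: 61841 = 13 · 67 · 71.
φ(61841) = (13−1) · (67−1) · (71−1) = 12 · 66 · 70 = 55440.

55440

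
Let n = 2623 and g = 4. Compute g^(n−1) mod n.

2277

4^1 ≡ 4 (mod 2623)
4^2 ≡ 4^2 = 16 ≡ 16 (mod 2623)
4^4 ≡ 16^2 = 256 ≡ 256 (mod 2623)
4^8 ≡ 256^2 = 65536 ≡ 2584 (mod 2623)
4^16 ≡ 2584^2 = 6677056 ≡ 1521 (mod 2623)
4^32 ≡ 1521^2 = 2313441 ≡ 2578 (mod 2623)
4^64 ≡ 2578^2 = 6646084 ≡ 2025 (mod 2623)
4^128 ≡ 2025^2 = 4100625 ≡ 876 (mod 2623)
4^256 ≡ 876^2 = 767376 ≡ 1460 (mod 2623)
4^512 ≡ 1460^2 = 2131600 ≡ 1724 (mod 2623)
4^1024 ≡ 1724^2 = 2972176 ≡ 317 (mod 2623)
4^2048 ≡ 317^2 = 100489 ≡ 815 (mod 2623)
2622 = 2048 + 512 + 32 + 16 + 8 + 4 + 2 in binary powers of 2.
So 4^2622 ≡ 815 · 1724 · 2578 · 1521 · 2584 · 256 · 16 ≡ 2277 (mod 2623).
Since 2277 ≠ 1, base 4 is a Fermat witness: 2623 is composite.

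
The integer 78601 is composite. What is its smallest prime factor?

83

78601 is odd.
Digit sum 22, not divisible by 3.
Ends in 1: not divisible by 5.
7: 78601 = 7·11228 + 5
11: 78601 = 11·7145 + 6
13: 78601 = 13·6046 + 3
17: 78601 = 17·4623 + 10
19: 78601 = 19·4136 + 17
23: 78601 = 23·3417 + 10
29: 78601 = 29·2710 + 11
31: 78601 = 31·2535 + 16
37: 78601 = 37·2124 + 13
41: 78601 = 41·1917 + 4
43: 78601 = 43·1827 + 40
47: 78601 = 47·1672 + 17
53: 78601 = 53·1483 + 2
59: 78601 = 59·1332 + 13
61: 78601 = 61·1288 + 33
67: 78601 = 67·1173 + 10
71: 78601 = 71·1107 + 4
73: 78601 = 73·1076 + 53
79: 78601 = 79·994 + 75
83: 78601 = 83·947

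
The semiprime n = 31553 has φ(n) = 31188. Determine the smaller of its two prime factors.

139

φ(n) = (p−1)(q−1) = n − (p+q) + 1, so p + q = 31553 − 31188 + 1 = 366.
p and q are the roots of t² − 366t + 31553 = 0.
Discriminant: 366² − 4·31553 = 133956 − 126212 = 7744; √7744 = 88.
q = (366 − 88)/2 = 139, p = (366 + 88)/2 = 227.
Check: 139 · 227 = 31553.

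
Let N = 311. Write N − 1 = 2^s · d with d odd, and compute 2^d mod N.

311 − 1 = 310 = 2^1 · 155, so d = 155.
2^1 ≡ 2 (mod 311)
2^2 ≡ 2^2 = 4 ≡ 4 (mod 311)
2^4 ≡ 4^2 = 16 ≡ 16 (mod 311)
2^8 ≡ 16^2 = 256 ≡ 256 (mod 311)
2^16 ≡ 256^2 = 65536 ≡ 226 (mod 311)
2^32 ≡ 226^2 = 51076 ≡ 72 (mod 311)
2^64 ≡ 72^2 = 5184 ≡ 208 (mod 311)
2^128 ≡ 208^2 = 43264 ≡ 35 (mod 311)
155 = 128 + 16 + 8 + 2 + 1 in binary powers of 2.
So 2^155 ≡ 35 · 226 · 256 · 4 · 2 ≡ 1 (mod 311).
Since 2^d ≡ 1 (mod 311), base 2 does not prove 311 composite.

1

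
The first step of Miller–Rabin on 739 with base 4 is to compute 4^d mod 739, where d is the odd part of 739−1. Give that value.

1

739 − 1 = 738 = 2^1 · 369, so d = 369.
4^1 ≡ 4 (mod 739)
4^2 ≡ 4^2 = 16 ≡ 16 (mod 739)
4^4 ≡ 16^2 = 256 ≡ 256 (mod 739)
4^8 ≡ 256^2 = 65536 ≡ 504 (mod 739)
4^16 ≡ 504^2 = 254016 ≡ 539 (mod 739)
4^32 ≡ 539^2 = 290521 ≡ 94 (mod 739)
4^64 ≡ 94^2 = 8836 ≡ 707 (mod 739)
4^128 ≡ 707^2 = 499849 ≡ 285 (mod 739)
4^256 ≡ 285^2 = 81225 ≡ 674 (mod 739)
369 = 256 + 64 + 32 + 16 + 1 in binary powers of 2.
So 4^369 ≡ 674 · 707 · 94 · 539 · 4 ≡ 1 (mod 739).
Since 4^d ≡ 1 (mod 739), base 4 does not prove 739 composite.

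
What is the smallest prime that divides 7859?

29

7859 is odd.
Digit sum 29, not divisible by 3.
Ends in 9: not divisible by 5.
7: 7859 = 7·1122 + 5
11: 7859 = 11·714 + 5
13: 7859 = 13·604 + 7
17: 7859 = 17·462 + 5
19: 7859 = 19·413 + 12
23: 7859 = 23·341 + 16
29: 7859 = 29·271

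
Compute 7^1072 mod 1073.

7^1 ≡ 7 (mod 1073)
7^2 ≡ 7^2 = 49 ≡ 49 (mod 1073)
7^4 ≡ 49^2 = 2401 ≡ 255 (mod 1073)
7^8 ≡ 255^2 = 65025 ≡ 645 (mod 1073)
7^16 ≡ 645^2 = 416025 ≡ 774 (mod 1073)
7^32 ≡ 774^2 = 599076 ≡ 342 (mod 1073)
7^64 ≡ 342^2 = 116964 ≡ 7 (mod 1073)
7^128 ≡ 7^2 = 49 ≡ 49 (mod 1073)
7^256 ≡ 49^2 = 2401 ≡ 255 (mod 1073)
7^512 ≡ 255^2 = 65025 ≡ 645 (mod 1073)
7^1024 ≡ 645^2 = 416025 ≡ 774 (mod 1073)
1072 = 1024 + 32 + 16 in binary powers of 2.
So 7^1072 ≡ 774 · 342 · 774 ≡ 7 (mod 1073).
Since 7 ≠ 1, base 7 is a Fermat witness: 1073 is composite.

7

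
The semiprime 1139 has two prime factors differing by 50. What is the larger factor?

67

Since p = q + 50, we have 1139 = q(q + 50), so q² + 50q − 1139 = 0.
Discriminant: 50² + 4·1139 = 2500 + 4556 = 7056; √7056 = 84.
q = (−50 + 84)/2 = 17, and p = q + 50 = 67.
Check: 17 · 67 = 1139.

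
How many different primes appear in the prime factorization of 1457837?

1457837 = 31^2 · 1517
1517 = 37 · 41
1457837 = 31^2 · 37 · 41, which has 3 distinct prime factors.

3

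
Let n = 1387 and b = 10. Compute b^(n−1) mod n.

1122

10^1 ≡ 10 (mod 1387)
10^2 ≡ 10^2 = 100 ≡ 100 (mod 1387)
10^4 ≡ 100^2 = 10000 ≡ 291 (mod 1387)
10^8 ≡ 291^2 = 84681 ≡ 74 (mod 1387)
10^16 ≡ 74^2 = 5476 ≡ 1315 (mod 1387)
10^32 ≡ 1315^2 = 1729225 ≡ 1023 (mod 1387)
10^64 ≡ 1023^2 = 1046529 ≡ 731 (mod 1387)
10^128 ≡ 731^2 = 534361 ≡ 366 (mod 1387)
10^256 ≡ 366^2 = 133956 ≡ 804 (mod 1387)
10^512 ≡ 804^2 = 646416 ≡ 74 (mod 1387)
10^1024 ≡ 74^2 = 5476 ≡ 1315 (mod 1387)
1386 = 1024 + 256 + 64 + 32 + 8 + 2 in binary powers of 2.
So 10^1386 ≡ 1315 · 804 · 731 · 1023 · 74 · 100 ≡ 1122 (mod 1387).
Since 1122 ≠ 1, base 10 is a Fermat witness: 1387 is composite.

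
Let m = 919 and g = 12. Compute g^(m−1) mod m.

12^1 ≡ 12 (mod 919)
12^2 ≡ 12^2 = 144 ≡ 144 (mod 919)
12^4 ≡ 144^2 = 20736 ≡ 518 (mod 919)
12^8 ≡ 518^2 = 268324 ≡ 895 (mod 919)
12^16 ≡ 895^2 = 801025 ≡ 576 (mod 919)
12^32 ≡ 576^2 = 331776 ≡ 17 (mod 919)
12^64 ≡ 17^2 = 289 ≡ 289 (mod 919)
12^128 ≡ 289^2 = 83521 ≡ 811 (mod 919)
12^256 ≡ 811^2 = 657721 ≡ 636 (mod 919)
12^512 ≡ 636^2 = 404496 ≡ 136 (mod 919)
918 = 512 + 256 + 128 + 16 + 4 + 2 in binary powers of 2.
So 12^918 ≡ 136 · 636 · 811 · 576 · 518 · 144 ≡ 1 (mod 919).
Since the result is 1, base 12 gives no evidence that 919 is composite.

1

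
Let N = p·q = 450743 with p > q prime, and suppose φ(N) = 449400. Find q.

φ(n) = (p−1)(q−1) = n − (p+q) + 1, so p + q = 450743 − 449400 + 1 = 1344.
p and q are the roots of t² − 1344t + 450743 = 0.
Discriminant: 1344² − 4·450743 = 1806336 − 1802972 = 3364; √3364 = 58.
q = (1344 − 58)/2 = 643, p = (1344 + 58)/2 = 701.
Check: 643 · 701 = 450743.

643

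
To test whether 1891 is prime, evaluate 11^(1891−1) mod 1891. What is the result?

11^1 ≡ 11 (mod 1891)
11^2 ≡ 11^2 = 121 ≡ 121 (mod 1891)
11^4 ≡ 121^2 = 14641 ≡ 1404 (mod 1891)
11^8 ≡ 1404^2 = 1971216 ≡ 794 (mod 1891)
11^16 ≡ 794^2 = 630436 ≡ 733 (mod 1891)
11^32 ≡ 733^2 = 537289 ≡ 245 (mod 1891)
11^64 ≡ 245^2 = 60025 ≡ 1404 (mod 1891)
11^128 ≡ 1404^2 = 1971216 ≡ 794 (mod 1891)
11^256 ≡ 794^2 = 630436 ≡ 733 (mod 1891)
11^512 ≡ 733^2 = 537289 ≡ 245 (mod 1891)
11^1024 ≡ 245^2 = 60025 ≡ 1404 (mod 1891)
1890 = 1024 + 512 + 256 + 64 + 32 + 2 in binary powers of 2.
So 11^1890 ≡ 1404 · 245 · 733 · 1404 · 245 · 121 ≡ 1768 (mod 1891).
Since 1768 ≠ 1, base 11 is a Fermat witness: 1891 is composite.

1768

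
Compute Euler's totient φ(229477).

Factor: 229477 = 29 · 41 · 193.
φ(229477) = (29−1) · (41−1) · (193−1) = 28 · 40 · 192 = 215040.

215040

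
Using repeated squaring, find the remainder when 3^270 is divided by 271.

1

3^1 ≡ 3 (mod 271)
3^2 ≡ 3^2 = 9 ≡ 9 (mod 271)
3^4 ≡ 9^2 = 81 ≡ 81 (mod 271)
3^8 ≡ 81^2 = 6561 ≡ 57 (mod 271)
3^16 ≡ 57^2 = 3249 ≡ 268 (mod 271)
3^32 ≡ 268^2 = 71824 ≡ 9 (mod 271)
3^64 ≡ 9^2 = 81 ≡ 81 (mod 271)
3^128 ≡ 81^2 = 6561 ≡ 57 (mod 271)
3^256 ≡ 57^2 = 3249 ≡ 268 (mod 271)
270 = 256 + 8 + 4 + 2 in binary powers of 2.
So 3^270 ≡ 268 · 57 · 81 · 9 ≡ 1 (mod 271).
Since the result is 1, base 3 gives no evidence that 271 is composite.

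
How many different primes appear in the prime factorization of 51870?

51870 = 2 · 25935
25935 = 3 · 8645
8645 = 5 · 1729
1729 = 7 · 247
247 = 13 · 19
51870 = 2 · 3 · 5 · 7 · 13 · 19, which has 6 distinct prime factors.

6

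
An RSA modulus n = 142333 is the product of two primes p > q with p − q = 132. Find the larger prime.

Since p = q + 132, we have 142333 = q(q + 132), so q² + 132q − 142333 = 0.
Discriminant: 132² + 4·142333 = 17424 + 569332 = 586756; √586756 = 766.
q = (−132 + 766)/2 = 317, and p = q + 132 = 449.
Check: 317 · 449 = 142333.

449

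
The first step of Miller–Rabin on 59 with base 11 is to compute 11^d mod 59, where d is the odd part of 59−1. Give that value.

59 − 1 = 58 = 2^1 · 29, so d = 29.
11^1 ≡ 11 (mod 59)
11^2 ≡ 11^2 = 121 ≡ 3 (mod 59)
11^4 ≡ 3^2 = 9 ≡ 9 (mod 59)
11^8 ≡ 9^2 = 81 ≡ 22 (mod 59)
11^16 ≡ 22^2 = 484 ≡ 12 (mod 59)
29 = 16 + 8 + 4 + 1 in binary powers of 2.
So 11^29 ≡ 12 · 22 · 9 · 11 ≡ 58 (mod 59).
Since 11^d ≡ 58 (mod 59), base 11 does not prove 59 composite.

58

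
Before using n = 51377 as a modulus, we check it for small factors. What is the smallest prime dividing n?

83

51377 is odd.
Digit sum 23, not divisible by 3.
Ends in 7: not divisible by 5.
7: 51377 = 7·7339 + 4
11: 51377 = 11·4670 + 7
13: 51377 = 13·3952 + 1
17: 51377 = 17·3022 + 3
19: 51377 = 19·2704 + 1
23: 51377 = 23·2233 + 18
29: 51377 = 29·1771 + 18
31: 51377 = 31·1657 + 10
37: 51377 = 37·1388 + 21
41: 51377 = 41·1253 + 4
43: 51377 = 43·1194 + 35
47: 51377 = 47·1093 + 6
53: 51377 = 53·969 + 20
59: 51377 = 59·870 + 47
61: 51377 = 61·842 + 15
67: 51377 = 67·766 + 55
71: 51377 = 71·723 + 44
73: 51377 = 73·703 + 58
79: 51377 = 79·650 + 27
83: 51377 = 83·619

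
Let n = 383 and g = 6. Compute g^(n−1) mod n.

1

6^1 ≡ 6 (mod 383)
6^2 ≡ 6^2 = 36 ≡ 36 (mod 383)
6^4 ≡ 36^2 = 1296 ≡ 147 (mod 383)
6^8 ≡ 147^2 = 21609 ≡ 161 (mod 383)
6^16 ≡ 161^2 = 25921 ≡ 260 (mod 383)
6^32 ≡ 260^2 = 67600 ≡ 192 (mod 383)
6^64 ≡ 192^2 = 36864 ≡ 96 (mod 383)
6^128 ≡ 96^2 = 9216 ≡ 24 (mod 383)
6^256 ≡ 24^2 = 576 ≡ 193 (mod 383)
382 = 256 + 64 + 32 + 16 + 8 + 4 + 2 in binary powers of 2.
So 6^382 ≡ 193 · 96 · 192 · 260 · 161 · 147 · 36 ≡ 1 (mod 383).
Since the result is 1, base 6 gives no evidence that 383 is composite.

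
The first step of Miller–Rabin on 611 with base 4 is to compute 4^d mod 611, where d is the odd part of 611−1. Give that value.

611 − 1 = 610 = 2^1 · 305, so d = 305.
4^1 ≡ 4 (mod 611)
4^2 ≡ 4^2 = 16 ≡ 16 (mod 611)
4^4 ≡ 16^2 = 256 ≡ 256 (mod 611)
4^8 ≡ 256^2 = 65536 ≡ 159 (mod 611)
4^16 ≡ 159^2 = 25281 ≡ 230 (mod 611)
4^32 ≡ 230^2 = 52900 ≡ 354 (mod 611)
4^64 ≡ 354^2 = 125316 ≡ 61 (mod 611)
4^128 ≡ 61^2 = 3721 ≡ 55 (mod 611)
4^256 ≡ 55^2 = 3025 ≡ 581 (mod 611)
305 = 256 + 32 + 16 + 1 in binary powers of 2.
So 4^305 ≡ 581 · 354 · 230 · 4 ≡ 101 (mod 611).
Squaring chain: 101; never reaches −1, so base 4 is a Miller–Rabin witness that 611 is composite.

101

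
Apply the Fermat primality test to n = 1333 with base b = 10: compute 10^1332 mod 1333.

686

10^1 ≡ 10 (mod 1333)
10^2 ≡ 10^2 = 100 ≡ 100 (mod 1333)
10^4 ≡ 100^2 = 10000 ≡ 669 (mod 1333)
10^8 ≡ 669^2 = 447561 ≡ 1006 (mod 1333)
10^16 ≡ 1006^2 = 1012036 ≡ 289 (mod 1333)
10^32 ≡ 289^2 = 83521 ≡ 875 (mod 1333)
10^64 ≡ 875^2 = 765625 ≡ 483 (mod 1333)
10^128 ≡ 483^2 = 233289 ≡ 14 (mod 1333)
10^256 ≡ 14^2 = 196 ≡ 196 (mod 1333)
10^512 ≡ 196^2 = 38416 ≡ 1092 (mod 1333)
10^1024 ≡ 1092^2 = 1192464 ≡ 762 (mod 1333)
1332 = 1024 + 256 + 32 + 16 + 4 in binary powers of 2.
So 10^1332 ≡ 762 · 196 · 875 · 289 · 669 ≡ 686 (mod 1333).
Since 686 ≠ 1, base 10 is a Fermat witness: 1333 is composite.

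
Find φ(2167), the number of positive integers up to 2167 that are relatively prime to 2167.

1960

Factor: 2167 = 11 · 197.
φ(2167) = (11−1) · (197−1) = 10 · 196 = 1960.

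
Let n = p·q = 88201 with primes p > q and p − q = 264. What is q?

193

Since p = q + 264, we have 88201 = q(q + 264), so q² + 264q − 88201 = 0.
Discriminant: 264² + 4·88201 = 69696 + 352804 = 422500; √422500 = 650.
q = (−264 + 650)/2 = 193, and p = q + 264 = 457.
Check: 193 · 457 = 88201.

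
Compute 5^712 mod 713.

315

5^1 ≡ 5 (mod 713)
5^2 ≡ 5^2 = 25 ≡ 25 (mod 713)
5^4 ≡ 25^2 = 625 ≡ 625 (mod 713)
5^8 ≡ 625^2 = 390625 ≡ 614 (mod 713)
5^16 ≡ 614^2 = 376996 ≡ 532 (mod 713)
5^32 ≡ 532^2 = 283024 ≡ 676 (mod 713)
5^64 ≡ 676^2 = 456976 ≡ 656 (mod 713)
5^128 ≡ 656^2 = 430336 ≡ 397 (mod 713)
5^256 ≡ 397^2 = 157609 ≡ 36 (mod 713)
5^512 ≡ 36^2 = 1296 ≡ 583 (mod 713)
712 = 512 + 128 + 64 + 8 in binary powers of 2.
So 5^712 ≡ 583 · 397 · 656 · 614 ≡ 315 (mod 713).
Since 315 ≠ 1, base 5 is a Fermat witness: 713 is composite.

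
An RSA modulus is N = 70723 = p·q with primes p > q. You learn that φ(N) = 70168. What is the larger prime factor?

359

φ(n) = (p−1)(q−1) = n − (p+q) + 1, so p + q = 70723 − 70168 + 1 = 556.
p and q are the roots of t² − 556t + 70723 = 0.
Discriminant: 556² − 4·70723 = 309136 − 282892 = 26244; √26244 = 162.
q = (556 − 162)/2 = 197, p = (556 + 162)/2 = 359.
Check: 197 · 359 = 70723.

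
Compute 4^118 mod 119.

4^1 ≡ 4 (mod 119)
4^2 ≡ 4^2 = 16 ≡ 16 (mod 119)
4^4 ≡ 16^2 = 256 ≡ 18 (mod 119)
4^8 ≡ 18^2 = 324 ≡ 86 (mod 119)
4^16 ≡ 86^2 = 7396 ≡ 18 (mod 119)
4^32 ≡ 18^2 = 324 ≡ 86 (mod 119)
4^64 ≡ 86^2 = 7396 ≡ 18 (mod 119)
118 = 64 + 32 + 16 + 4 + 2 in binary powers of 2.
So 4^118 ≡ 18 · 86 · 18 · 18 · 16 ≡ 67 (mod 119).
Since 67 ≠ 1, base 4 is a Fermat witness: 119 is composite.

67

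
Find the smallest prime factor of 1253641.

1253641 is odd.
Digit sum 22, not divisible by 3.
Ends in 1: not divisible by 5.
7: 1253641 = 7·179091 + 4
11: 1253641 = 11·113967 + 4
13: 1253641 = 13·96433 + 12
17: 1253641 = 17·73743 + 10
19: 1253641 = 19·65981 + 2
23: 1253641 = 23·54506 + 3
29: 1253641 = 29·43229

29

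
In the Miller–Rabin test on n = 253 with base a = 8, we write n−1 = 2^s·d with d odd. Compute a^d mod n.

253 − 1 = 252 = 2^2 · 63, so d = 63.
8^1 ≡ 8 (mod 253)
8^2 ≡ 8^2 = 64 ≡ 64 (mod 253)
8^4 ≡ 64^2 = 4096 ≡ 48 (mod 253)
8^8 ≡ 48^2 = 2304 ≡ 27 (mod 253)
8^16 ≡ 27^2 = 729 ≡ 223 (mod 253)
8^32 ≡ 223^2 = 49729 ≡ 141 (mod 253)
63 = 32 + 16 + 8 + 4 + 2 + 1 in binary powers of 2.
So 8^63 ≡ 141 · 223 · 27 · 48 · 64 · 8 ≡ 50 (mod 253).
Squaring chain: 50 → 223; never reaches −1, so base 8 is a Miller–Rabin witness that 253 is composite.

50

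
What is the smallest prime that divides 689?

689 is odd.
Digit sum 23, not divisible by 3.
Ends in 9: not divisible by 5.
7: 689 = 7·98 + 3
11: 689 = 11·62 + 7
13: 689 = 13·53

13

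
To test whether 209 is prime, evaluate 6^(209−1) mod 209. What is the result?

158

6^1 ≡ 6 (mod 209)
6^2 ≡ 6^2 = 36 ≡ 36 (mod 209)
6^4 ≡ 36^2 = 1296 ≡ 42 (mod 209)
6^8 ≡ 42^2 = 1764 ≡ 92 (mod 209)
6^16 ≡ 92^2 = 8464 ≡ 104 (mod 209)
6^32 ≡ 104^2 = 10816 ≡ 157 (mod 209)
6^64 ≡ 157^2 = 24649 ≡ 196 (mod 209)
6^128 ≡ 196^2 = 38416 ≡ 169 (mod 209)
208 = 128 + 64 + 16 in binary powers of 2.
So 6^208 ≡ 169 · 196 · 104 ≡ 158 (mod 209).
Since 158 ≠ 1, base 6 is a Fermat witness: 209 is composite.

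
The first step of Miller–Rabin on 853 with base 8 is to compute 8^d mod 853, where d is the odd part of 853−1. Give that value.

520

853 − 1 = 852 = 2^2 · 213, so d = 213.
8^1 ≡ 8 (mod 853)
8^2 ≡ 8^2 = 64 ≡ 64 (mod 853)
8^4 ≡ 64^2 = 4096 ≡ 684 (mod 853)
8^8 ≡ 684^2 = 467856 ≡ 412 (mod 853)
8^16 ≡ 412^2 = 169744 ≡ 850 (mod 853)
8^32 ≡ 850^2 = 722500 ≡ 9 (mod 853)
8^64 ≡ 9^2 = 81 ≡ 81 (mod 853)
8^128 ≡ 81^2 = 6561 ≡ 590 (mod 853)
213 = 128 + 64 + 16 + 4 + 1 in binary powers of 2.
So 8^213 ≡ 590 · 81 · 850 · 684 · 8 ≡ 520 (mod 853).
Squaring chain: 520 → 852; reaches −1, so base 8 does not prove 853 composite.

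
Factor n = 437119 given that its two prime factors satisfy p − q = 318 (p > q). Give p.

839

Since p = q + 318, we have 437119 = q(q + 318), so q² + 318q − 437119 = 0.
Discriminant: 318² + 4·437119 = 101124 + 1748476 = 1849600; √1849600 = 1360.
q = (−318 + 1360)/2 = 521, and p = q + 318 = 839.
Check: 521 · 839 = 437119.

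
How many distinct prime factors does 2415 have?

2415 = 3 · 805
805 = 5 · 161
161 = 7 · 23
2415 = 3 · 5 · 7 · 23, which has 4 distinct prime factors.

4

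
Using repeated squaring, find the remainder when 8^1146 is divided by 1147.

8^1 ≡ 8 (mod 1147)
8^2 ≡ 8^2 = 64 ≡ 64 (mod 1147)
8^4 ≡ 64^2 = 4096 ≡ 655 (mod 1147)
8^8 ≡ 655^2 = 429025 ≡ 47 (mod 1147)
8^16 ≡ 47^2 = 2209 ≡ 1062 (mod 1147)
8^32 ≡ 1062^2 = 1127844 ≡ 343 (mod 1147)
8^64 ≡ 343^2 = 117649 ≡ 655 (mod 1147)
8^128 ≡ 655^2 = 429025 ≡ 47 (mod 1147)
8^256 ≡ 47^2 = 2209 ≡ 1062 (mod 1147)
8^512 ≡ 1062^2 = 1127844 ≡ 343 (mod 1147)
8^1024 ≡ 343^2 = 117649 ≡ 655 (mod 1147)
1146 = 1024 + 64 + 32 + 16 + 8 + 2 in binary powers of 2.
So 8^1146 ≡ 655 · 655 · 343 · 1062 · 47 · 64 ≡ 628 (mod 1147).
Since 628 ≠ 1, base 8 is a Fermat witness: 1147 is composite.

628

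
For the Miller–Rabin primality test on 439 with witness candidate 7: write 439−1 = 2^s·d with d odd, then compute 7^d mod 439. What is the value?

1

439 − 1 = 438 = 2^1 · 219, so d = 219.
7^1 ≡ 7 (mod 439)
7^2 ≡ 7^2 = 49 ≡ 49 (mod 439)
7^4 ≡ 49^2 = 2401 ≡ 206 (mod 439)
7^8 ≡ 206^2 = 42436 ≡ 292 (mod 439)
7^16 ≡ 292^2 = 85264 ≡ 98 (mod 439)
7^32 ≡ 98^2 = 9604 ≡ 385 (mod 439)
7^64 ≡ 385^2 = 148225 ≡ 282 (mod 439)
7^128 ≡ 282^2 = 79524 ≡ 65 (mod 439)
219 = 128 + 64 + 16 + 8 + 2 + 1 in binary powers of 2.
So 7^219 ≡ 65 · 282 · 98 · 292 · 49 · 7 ≡ 1 (mod 439).
Since 7^d ≡ 1 (mod 439), base 7 does not prove 439 composite.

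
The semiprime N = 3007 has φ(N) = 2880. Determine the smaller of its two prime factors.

φ(n) = (p−1)(q−1) = n − (p+q) + 1, so p + q = 3007 − 2880 + 1 = 128.
p and q are the roots of t² − 128t + 3007 = 0.
Discriminant: 128² − 4·3007 = 16384 − 12028 = 4356; √4356 = 66.
q = (128 − 66)/2 = 31, p = (128 + 66)/2 = 97.
Check: 31 · 97 = 3007.

31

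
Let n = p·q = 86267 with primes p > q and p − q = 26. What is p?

Since p = q + 26, we have 86267 = q(q + 26), so q² + 26q − 86267 = 0.
Discriminant: 26² + 4·86267 = 676 + 345068 = 345744; √345744 = 588.
q = (−26 + 588)/2 = 281, and p = q + 26 = 307.
Check: 281 · 307 = 86267.

307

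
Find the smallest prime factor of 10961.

10961 is odd.
Digit sum 17, not divisible by 3.
Ends in 1: not divisible by 5.
7: 10961 = 7·1565 + 6
11: 10961 = 11·996 + 5
13: 10961 = 13·843 + 2
17: 10961 = 17·644 + 13
19: 10961 = 19·576 + 17
23: 10961 = 23·476 + 13
29: 10961 = 29·377 + 28
31: 10961 = 31·353 + 18
37: 10961 = 37·296 + 9
41: 10961 = 41·267 + 14
43: 10961 = 43·254 + 39
47: 10961 = 47·233 + 10
53: 10961 = 53·206 + 43
59: 10961 = 59·185 + 46
61: 10961 = 61·179 + 42
67: 10961 = 67·163 + 40
71: 10961 = 71·154 + 27
73: 10961 = 73·150 + 11
79: 10961 = 79·138 + 59
83: 10961 = 83·132 + 5
89: 10961 = 89·123 + 14
97: 10961 = 97·113

97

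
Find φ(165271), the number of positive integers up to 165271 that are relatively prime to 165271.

Factor: 165271 = 29 · 41 · 139.
φ(165271) = (29−1) · (41−1) · (139−1) = 28 · 40 · 138 = 154560.

154560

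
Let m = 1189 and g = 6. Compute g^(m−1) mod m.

6^1 ≡ 6 (mod 1189)
6^2 ≡ 6^2 = 36 ≡ 36 (mod 1189)
6^4 ≡ 36^2 = 1296 ≡ 107 (mod 1189)
6^8 ≡ 107^2 = 11449 ≡ 748 (mod 1189)
6^16 ≡ 748^2 = 559504 ≡ 674 (mod 1189)
6^32 ≡ 674^2 = 454276 ≡ 78 (mod 1189)
6^64 ≡ 78^2 = 6084 ≡ 139 (mod 1189)
6^128 ≡ 139^2 = 19321 ≡ 297 (mod 1189)
6^256 ≡ 297^2 = 88209 ≡ 223 (mod 1189)
6^512 ≡ 223^2 = 49729 ≡ 980 (mod 1189)
6^1024 ≡ 980^2 = 960400 ≡ 877 (mod 1189)
1188 = 1024 + 128 + 32 + 4 in binary powers of 2.
So 6^1188 ≡ 877 · 297 · 78 · 107 ≡ 605 (mod 1189).
Since 605 ≠ 1, base 6 is a Fermat witness: 1189 is composite.

605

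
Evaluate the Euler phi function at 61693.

Factor: 61693 = 17 · 19 · 191.
φ(61693) = (17−1) · (19−1) · (191−1) = 16 · 18 · 190 = 54720.

54720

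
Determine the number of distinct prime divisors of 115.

2

115 = 5 · 23
115 = 5 · 23, which has 2 distinct prime factors.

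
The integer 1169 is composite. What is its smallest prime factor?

7

1169 is odd.
Digit sum 17, not divisible by 3.
Ends in 9: not divisible by 5.
7: 1169 = 7·167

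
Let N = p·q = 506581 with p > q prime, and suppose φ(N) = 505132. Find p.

φ(n) = (p−1)(q−1) = n − (p+q) + 1, so p + q = 506581 − 505132 + 1 = 1450.
p and q are the roots of t² − 1450t + 506581 = 0.
Discriminant: 1450² − 4·506581 = 2102500 − 2026324 = 76176; √76176 = 276.
q = (1450 − 276)/2 = 587, p = (1450 + 276)/2 = 863.
Check: 587 · 863 = 506581.

863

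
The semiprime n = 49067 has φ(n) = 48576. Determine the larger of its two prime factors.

353

φ(n) = (p−1)(q−1) = n − (p+q) + 1, so p + q = 49067 − 48576 + 1 = 492.
p and q are the roots of t² − 492t + 49067 = 0.
Discriminant: 492² − 4·49067 = 242064 − 196268 = 45796; √45796 = 214.
q = (492 − 214)/2 = 139, p = (492 + 214)/2 = 353.
Check: 139 · 353 = 49067.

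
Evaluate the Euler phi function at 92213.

82000

Factor: 92213 = 11 · 83 · 101.
φ(92213) = (11−1) · (83−1) · (101−1) = 10 · 82 · 100 = 82000.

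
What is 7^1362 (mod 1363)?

7^1 ≡ 7 (mod 1363)
7^2 ≡ 7^2 = 49 ≡ 49 (mod 1363)
7^4 ≡ 49^2 = 2401 ≡ 1038 (mod 1363)
7^8 ≡ 1038^2 = 1077444 ≡ 674 (mod 1363)
7^16 ≡ 674^2 = 454276 ≡ 397 (mod 1363)
7^32 ≡ 397^2 = 157609 ≡ 864 (mod 1363)
7^64 ≡ 864^2 = 746496 ≡ 935 (mod 1363)
7^128 ≡ 935^2 = 874225 ≡ 542 (mod 1363)
7^256 ≡ 542^2 = 293764 ≡ 719 (mod 1363)
7^512 ≡ 719^2 = 516961 ≡ 384 (mod 1363)
7^1024 ≡ 384^2 = 147456 ≡ 252 (mod 1363)
1362 = 1024 + 256 + 64 + 16 + 2 in binary powers of 2.
So 7^1362 ≡ 252 · 719 · 935 · 397 · 49 ≡ 545 (mod 1363).
Since 545 ≠ 1, base 7 is a Fermat witness: 1363 is composite.

545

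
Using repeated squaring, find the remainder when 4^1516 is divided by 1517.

4^1 ≡ 4 (mod 1517)
4^2 ≡ 4^2 = 16 ≡ 16 (mod 1517)
4^4 ≡ 16^2 = 256 ≡ 256 (mod 1517)
4^8 ≡ 256^2 = 65536 ≡ 305 (mod 1517)
4^16 ≡ 305^2 = 93025 ≡ 488 (mod 1517)
4^32 ≡ 488^2 = 238144 ≡ 1492 (mod 1517)
4^64 ≡ 1492^2 = 2226064 ≡ 625 (mod 1517)
4^128 ≡ 625^2 = 390625 ≡ 756 (mod 1517)
4^256 ≡ 756^2 = 571536 ≡ 1144 (mod 1517)
4^512 ≡ 1144^2 = 1308736 ≡ 1082 (mod 1517)
4^1024 ≡ 1082^2 = 1170724 ≡ 1117 (mod 1517)
1516 = 1024 + 256 + 128 + 64 + 32 + 8 + 4 in binary powers of 2.
So 4^1516 ≡ 1117 · 1144 · 756 · 625 · 1492 · 305 · 256 ≡ 1144 (mod 1517).
Since 1144 ≠ 1, base 4 is a Fermat witness: 1517 is composite.

1144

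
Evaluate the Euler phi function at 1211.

1032

Factor: 1211 = 7 · 173.
φ(1211) = (7−1) · (173−1) = 6 · 172 = 1032.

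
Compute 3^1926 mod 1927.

3^1 ≡ 3 (mod 1927)
3^2 ≡ 3^2 = 9 ≡ 9 (mod 1927)
3^4 ≡ 9^2 = 81 ≡ 81 (mod 1927)
3^8 ≡ 81^2 = 6561 ≡ 780 (mod 1927)
3^16 ≡ 780^2 = 608400 ≡ 1395 (mod 1927)
3^32 ≡ 1395^2 = 1946025 ≡ 1682 (mod 1927)
3^64 ≡ 1682^2 = 2829124 ≡ 288 (mod 1927)
3^128 ≡ 288^2 = 82944 ≡ 83 (mod 1927)
3^256 ≡ 83^2 = 6889 ≡ 1108 (mod 1927)
3^512 ≡ 1108^2 = 1227664 ≡ 165 (mod 1927)
3^1024 ≡ 165^2 = 27225 ≡ 247 (mod 1927)
1926 = 1024 + 512 + 256 + 128 + 4 + 2 in binary powers of 2.
So 3^1926 ≡ 247 · 165 · 1108 · 83 · 81 · 9 ≡ 237 (mod 1927).
Since 237 ≠ 1, base 3 is a Fermat witness: 1927 is composite.

237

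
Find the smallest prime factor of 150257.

31

150257 is odd.
Digit sum 20, not divisible by 3.
Ends in 7: not divisible by 5.
7: 150257 = 7·21465 + 2
11: 150257 = 11·13659 + 8
13: 150257 = 13·11558 + 3
17: 150257 = 17·8838 + 11
19: 150257 = 19·7908 + 5
23: 150257 = 23·6532 + 21
29: 150257 = 29·5181 + 8
31: 150257 = 31·4847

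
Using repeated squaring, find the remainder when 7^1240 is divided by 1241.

373

7^1 ≡ 7 (mod 1241)
7^2 ≡ 7^2 = 49 ≡ 49 (mod 1241)
7^4 ≡ 49^2 = 2401 ≡ 1160 (mod 1241)
7^8 ≡ 1160^2 = 1345600 ≡ 356 (mod 1241)
7^16 ≡ 356^2 = 126736 ≡ 154 (mod 1241)
7^32 ≡ 154^2 = 23716 ≡ 137 (mod 1241)
7^64 ≡ 137^2 = 18769 ≡ 154 (mod 1241)
7^128 ≡ 154^2 = 23716 ≡ 137 (mod 1241)
7^256 ≡ 137^2 = 18769 ≡ 154 (mod 1241)
7^512 ≡ 154^2 = 23716 ≡ 137 (mod 1241)
7^1024 ≡ 137^2 = 18769 ≡ 154 (mod 1241)
1240 = 1024 + 128 + 64 + 16 + 8 in binary powers of 2.
So 7^1240 ≡ 154 · 137 · 154 · 154 · 356 ≡ 373 (mod 1241).
Since 373 ≠ 1, base 7 is a Fermat witness: 1241 is composite.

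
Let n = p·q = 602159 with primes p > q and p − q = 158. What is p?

Since p = q + 158, we have 602159 = q(q + 158), so q² + 158q − 602159 = 0.
Discriminant: 158² + 4·602159 = 24964 + 2408636 = 2433600; √2433600 = 1560.
q = (−158 + 1560)/2 = 701, and p = q + 158 = 859.
Check: 701 · 859 = 602159.

859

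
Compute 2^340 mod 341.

1

2^1 ≡ 2 (mod 341)
2^2 ≡ 2^2 = 4 ≡ 4 (mod 341)
2^4 ≡ 4^2 = 16 ≡ 16 (mod 341)
2^8 ≡ 16^2 = 256 ≡ 256 (mod 341)
2^16 ≡ 256^2 = 65536 ≡ 64 (mod 341)
2^32 ≡ 64^2 = 4096 ≡ 4 (mod 341)
2^64 ≡ 4^2 = 16 ≡ 16 (mod 341)
2^128 ≡ 16^2 = 256 ≡ 256 (mod 341)
2^256 ≡ 256^2 = 65536 ≡ 64 (mod 341)
340 = 256 + 64 + 16 + 4 in binary powers of 2.
So 2^340 ≡ 64 · 16 · 64 · 16 ≡ 1 (mod 341).
Since the result is 1, base 2 gives no evidence that 341 is composite.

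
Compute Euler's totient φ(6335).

Factor: 6335 = 5 · 7 · 181.
φ(6335) = (5−1) · (7−1) · (181−1) = 4 · 6 · 180 = 4320.

4320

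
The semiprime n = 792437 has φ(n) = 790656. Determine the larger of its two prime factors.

929

φ(n) = (p−1)(q−1) = n − (p+q) + 1, so p + q = 792437 − 790656 + 1 = 1782.
p and q are the roots of t² − 1782t + 792437 = 0.
Discriminant: 1782² − 4·792437 = 3175524 − 3169748 = 5776; √5776 = 76.
q = (1782 − 76)/2 = 853, p = (1782 + 76)/2 = 929.
Check: 853 · 929 = 792437.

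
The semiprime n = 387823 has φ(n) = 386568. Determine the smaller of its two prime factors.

547

φ(n) = (p−1)(q−1) = n − (p+q) + 1, so p + q = 387823 − 386568 + 1 = 1256.
p and q are the roots of t² − 1256t + 387823 = 0.
Discriminant: 1256² − 4·387823 = 1577536 − 1551292 = 26244; √26244 = 162.
q = (1256 − 162)/2 = 547, p = (1256 + 162)/2 = 709.
Check: 547 · 709 = 387823.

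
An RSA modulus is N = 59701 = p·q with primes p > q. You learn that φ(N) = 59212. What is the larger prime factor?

φ(n) = (p−1)(q−1) = n − (p+q) + 1, so p + q = 59701 − 59212 + 1 = 490.
p and q are the roots of t² − 490t + 59701 = 0.
Discriminant: 490² − 4·59701 = 240100 − 238804 = 1296; √1296 = 36.
q = (490 − 36)/2 = 227, p = (490 + 36)/2 = 263.
Check: 227 · 263 = 59701.

263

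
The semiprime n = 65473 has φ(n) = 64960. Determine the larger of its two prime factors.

φ(n) = (p−1)(q−1) = n − (p+q) + 1, so p + q = 65473 − 64960 + 1 = 514.
p and q are the roots of t² − 514t + 65473 = 0.
Discriminant: 514² − 4·65473 = 264196 − 261892 = 2304; √2304 = 48.
q = (514 − 48)/2 = 233, p = (514 + 48)/2 = 281.
Check: 233 · 281 = 65473.

281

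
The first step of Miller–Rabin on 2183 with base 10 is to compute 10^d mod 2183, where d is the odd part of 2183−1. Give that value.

2183 − 1 = 2182 = 2^1 · 1091, so d = 1091.
10^1 ≡ 10 (mod 2183)
10^2 ≡ 10^2 = 100 ≡ 100 (mod 2183)
10^4 ≡ 100^2 = 10000 ≡ 1268 (mod 2183)
10^8 ≡ 1268^2 = 1607824 ≡ 1136 (mod 2183)
10^16 ≡ 1136^2 = 1290496 ≡ 343 (mod 2183)
10^32 ≡ 343^2 = 117649 ≡ 1950 (mod 2183)
10^64 ≡ 1950^2 = 3802500 ≡ 1897 (mod 2183)
10^128 ≡ 1897^2 = 3598609 ≡ 1025 (mod 2183)
10^256 ≡ 1025^2 = 1050625 ≡ 602 (mod 2183)
10^512 ≡ 602^2 = 362404 ≡ 26 (mod 2183)
10^1024 ≡ 26^2 = 676 ≡ 676 (mod 2183)
1091 = 1024 + 64 + 2 + 1 in binary powers of 2.
So 10^1091 ≡ 676 · 1897 · 100 · 10 ≡ 1395 (mod 2183).
Squaring chain: 1395; never reaches −1, so base 10 is a Miller–Rabin witness that 2183 is composite.

1395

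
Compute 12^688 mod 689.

12^1 ≡ 12 (mod 689)
12^2 ≡ 12^2 = 144 ≡ 144 (mod 689)
12^4 ≡ 144^2 = 20736 ≡ 66 (mod 689)
12^8 ≡ 66^2 = 4356 ≡ 222 (mod 689)
12^16 ≡ 222^2 = 49284 ≡ 365 (mod 689)
12^32 ≡ 365^2 = 133225 ≡ 248 (mod 689)
12^64 ≡ 248^2 = 61504 ≡ 183 (mod 689)
12^128 ≡ 183^2 = 33489 ≡ 417 (mod 689)
12^256 ≡ 417^2 = 173889 ≡ 261 (mod 689)
12^512 ≡ 261^2 = 68121 ≡ 599 (mod 689)
688 = 512 + 128 + 32 + 16 in binary powers of 2.
So 12^688 ≡ 599 · 417 · 248 · 365 ≡ 183 (mod 689).
Since 183 ≠ 1, base 12 is a Fermat witness: 689 is composite.

183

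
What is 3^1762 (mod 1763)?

3^1 ≡ 3 (mod 1763)
3^2 ≡ 3^2 = 9 ≡ 9 (mod 1763)
3^4 ≡ 9^2 = 81 ≡ 81 (mod 1763)
3^8 ≡ 81^2 = 6561 ≡ 1272 (mod 1763)
3^16 ≡ 1272^2 = 1617984 ≡ 1313 (mod 1763)
3^32 ≡ 1313^2 = 1723969 ≡ 1518 (mod 1763)
3^64 ≡ 1518^2 = 2304324 ≡ 83 (mod 1763)
3^128 ≡ 83^2 = 6889 ≡ 1600 (mod 1763)
3^256 ≡ 1600^2 = 2560000 ≡ 124 (mod 1763)
3^512 ≡ 124^2 = 15376 ≡ 1272 (mod 1763)
3^1024 ≡ 1272^2 = 1617984 ≡ 1313 (mod 1763)
1762 = 1024 + 512 + 128 + 64 + 32 + 2 in binary powers of 2.
So 3^1762 ≡ 1313 · 1272 · 1600 · 83 · 1518 · 9 ≡ 583 (mod 1763).
Since 583 ≠ 1, base 3 is a Fermat witness: 1763 is composite.

583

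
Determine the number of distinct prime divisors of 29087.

3

29087 = 17 · 1711
1711 = 29 · 59
29087 = 17 · 29 · 59, which has 3 distinct prime factors.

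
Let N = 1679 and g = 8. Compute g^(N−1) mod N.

519

8^1 ≡ 8 (mod 1679)
8^2 ≡ 8^2 = 64 ≡ 64 (mod 1679)
8^4 ≡ 64^2 = 4096 ≡ 738 (mod 1679)
8^8 ≡ 738^2 = 544644 ≡ 648 (mod 1679)
8^16 ≡ 648^2 = 419904 ≡ 154 (mod 1679)
8^32 ≡ 154^2 = 23716 ≡ 210 (mod 1679)
8^64 ≡ 210^2 = 44100 ≡ 446 (mod 1679)
8^128 ≡ 446^2 = 198916 ≡ 794 (mod 1679)
8^256 ≡ 794^2 = 630436 ≡ 811 (mod 1679)
8^512 ≡ 811^2 = 657721 ≡ 1232 (mod 1679)
8^1024 ≡ 1232^2 = 1517824 ≡ 8 (mod 1679)
1678 = 1024 + 512 + 128 + 8 + 4 + 2 in binary powers of 2.
So 8^1678 ≡ 8 · 1232 · 794 · 648 · 738 · 64 ≡ 519 (mod 1679).
Since 519 ≠ 1, base 8 is a Fermat witness: 1679 is composite.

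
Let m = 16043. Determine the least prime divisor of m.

61

16043 is odd.
Digit sum 14, not divisible by 3.
Ends in 3: not divisible by 5.
7: 16043 = 7·2291 + 6
11: 16043 = 11·1458 + 5
13: 16043 = 13·1234 + 1
17: 16043 = 17·943 + 12
19: 16043 = 19·844 + 7
23: 16043 = 23·697 + 12
29: 16043 = 29·553 + 6
31: 16043 = 31·517 + 16
37: 16043 = 37·433 + 22
41: 16043 = 41·391 + 12
43: 16043 = 43·373 + 4
47: 16043 = 47·341 + 16
53: 16043 = 53·302 + 37
59: 16043 = 59·271 + 54
61: 16043 = 61·263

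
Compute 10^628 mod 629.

565

10^1 ≡ 10 (mod 629)
10^2 ≡ 10^2 = 100 ≡ 100 (mod 629)
10^4 ≡ 100^2 = 10000 ≡ 565 (mod 629)
10^8 ≡ 565^2 = 319225 ≡ 322 (mod 629)
10^16 ≡ 322^2 = 103684 ≡ 528 (mod 629)
10^32 ≡ 528^2 = 278784 ≡ 137 (mod 629)
10^64 ≡ 137^2 = 18769 ≡ 528 (mod 629)
10^128 ≡ 528^2 = 278784 ≡ 137 (mod 629)
10^256 ≡ 137^2 = 18769 ≡ 528 (mod 629)
10^512 ≡ 528^2 = 278784 ≡ 137 (mod 629)
628 = 512 + 64 + 32 + 16 + 4 in binary powers of 2.
So 10^628 ≡ 137 · 528 · 137 · 528 · 565 ≡ 565 (mod 629).
Since 565 ≠ 1, base 10 is a Fermat witness: 629 is composite.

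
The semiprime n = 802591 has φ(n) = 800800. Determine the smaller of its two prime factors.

φ(n) = (p−1)(q−1) = n − (p+q) + 1, so p + q = 802591 − 800800 + 1 = 1792.
p and q are the roots of t² − 1792t + 802591 = 0.
Discriminant: 1792² − 4·802591 = 3211264 − 3210364 = 900; √900 = 30.
q = (1792 − 30)/2 = 881, p = (1792 + 30)/2 = 911.
Check: 881 · 911 = 802591.

881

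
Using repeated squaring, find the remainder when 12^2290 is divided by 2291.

144

12^1 ≡ 12 (mod 2291)
12^2 ≡ 12^2 = 144 ≡ 144 (mod 2291)
12^4 ≡ 144^2 = 20736 ≡ 117 (mod 2291)
12^8 ≡ 117^2 = 13689 ≡ 2234 (mod 2291)
12^16 ≡ 2234^2 = 4990756 ≡ 958 (mod 2291)
12^32 ≡ 958^2 = 917764 ≡ 1364 (mod 2291)
12^64 ≡ 1364^2 = 1860496 ≡ 204 (mod 2291)
12^128 ≡ 204^2 = 41616 ≡ 378 (mod 2291)
12^256 ≡ 378^2 = 142884 ≡ 842 (mod 2291)
12^512 ≡ 842^2 = 708964 ≡ 1045 (mod 2291)
12^1024 ≡ 1045^2 = 1092025 ≡ 1509 (mod 2291)
12^2048 ≡ 1509^2 = 2277081 ≡ 2118 (mod 2291)
2290 = 2048 + 128 + 64 + 32 + 16 + 2 in binary powers of 2.
So 12^2290 ≡ 2118 · 378 · 204 · 1364 · 958 · 144 ≡ 144 (mod 2291).
Since 144 ≠ 1, base 12 is a Fermat witness: 2291 is composite.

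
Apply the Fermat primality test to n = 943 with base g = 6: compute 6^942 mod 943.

210

6^1 ≡ 6 (mod 943)
6^2 ≡ 6^2 = 36 ≡ 36 (mod 943)
6^4 ≡ 36^2 = 1296 ≡ 353 (mod 943)
6^8 ≡ 353^2 = 124609 ≡ 133 (mod 943)
6^16 ≡ 133^2 = 17689 ≡ 715 (mod 943)
6^32 ≡ 715^2 = 511225 ≡ 119 (mod 943)
6^64 ≡ 119^2 = 14161 ≡ 16 (mod 943)
6^128 ≡ 16^2 = 256 ≡ 256 (mod 943)
6^256 ≡ 256^2 = 65536 ≡ 469 (mod 943)
6^512 ≡ 469^2 = 219961 ≡ 242 (mod 943)
942 = 512 + 256 + 128 + 32 + 8 + 4 + 2 in binary powers of 2.
So 6^942 ≡ 242 · 469 · 256 · 119 · 133 · 353 · 36 ≡ 210 (mod 943).
Since 210 ≠ 1, base 6 is a Fermat witness: 943 is composite.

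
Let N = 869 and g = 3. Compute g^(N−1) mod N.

115

3^1 ≡ 3 (mod 869)
3^2 ≡ 3^2 = 9 ≡ 9 (mod 869)
3^4 ≡ 9^2 = 81 ≡ 81 (mod 869)
3^8 ≡ 81^2 = 6561 ≡ 478 (mod 869)
3^16 ≡ 478^2 = 228484 ≡ 806 (mod 869)
3^32 ≡ 806^2 = 649636 ≡ 493 (mod 869)
3^64 ≡ 493^2 = 243049 ≡ 598 (mod 869)
3^128 ≡ 598^2 = 357604 ≡ 445 (mod 869)
3^256 ≡ 445^2 = 198025 ≡ 762 (mod 869)
3^512 ≡ 762^2 = 580644 ≡ 152 (mod 869)
868 = 512 + 256 + 64 + 32 + 4 in binary powers of 2.
So 3^868 ≡ 152 · 762 · 598 · 493 · 81 ≡ 115 (mod 869).
Since 115 ≠ 1, base 3 is a Fermat witness: 869 is composite.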